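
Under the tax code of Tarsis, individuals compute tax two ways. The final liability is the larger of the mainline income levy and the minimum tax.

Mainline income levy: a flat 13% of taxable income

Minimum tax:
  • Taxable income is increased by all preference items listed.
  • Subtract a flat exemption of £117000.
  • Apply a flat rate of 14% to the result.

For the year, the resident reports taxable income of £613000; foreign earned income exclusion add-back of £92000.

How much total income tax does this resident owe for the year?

Minimum tax:
  Adjusted income: £613000 + £92000 = £705000
  Less exemption £117000 → base £588000
  £588000 × 14% = £82320

Mainline income levy:
  £613000 × 13% = £79690

£82320 > £79690, so the minimum tax is the binding amount.

£82320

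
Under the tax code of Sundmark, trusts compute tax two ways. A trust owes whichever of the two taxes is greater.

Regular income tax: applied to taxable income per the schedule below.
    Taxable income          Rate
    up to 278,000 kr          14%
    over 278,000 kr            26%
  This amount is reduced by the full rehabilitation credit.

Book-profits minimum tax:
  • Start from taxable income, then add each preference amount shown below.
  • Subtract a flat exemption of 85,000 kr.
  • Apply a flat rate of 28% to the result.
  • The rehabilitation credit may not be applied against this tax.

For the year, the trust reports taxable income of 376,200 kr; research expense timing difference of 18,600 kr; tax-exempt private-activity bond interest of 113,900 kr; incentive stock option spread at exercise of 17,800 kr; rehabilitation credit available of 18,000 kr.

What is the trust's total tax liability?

Book-profits minimum tax:
  Adjusted income: 376,200 kr + 18,600 kr + 113,900 kr + 17,800 kr = 526,500 kr
  Less exemption 85,000 kr → base 441,500 kr
  441,500 kr × 28% = 123,620 kr

Regular income tax:
  278,000 kr × 14% = 38,920 kr
  98,200 kr × 26% = 25,532 kr
  → 64,452 kr
  Less rehabilitation credit 18,000 kr → 46,452 kr

123,620 kr > 46,452 kr, so the book-profits minimum tax is the binding amount.

123,620 kr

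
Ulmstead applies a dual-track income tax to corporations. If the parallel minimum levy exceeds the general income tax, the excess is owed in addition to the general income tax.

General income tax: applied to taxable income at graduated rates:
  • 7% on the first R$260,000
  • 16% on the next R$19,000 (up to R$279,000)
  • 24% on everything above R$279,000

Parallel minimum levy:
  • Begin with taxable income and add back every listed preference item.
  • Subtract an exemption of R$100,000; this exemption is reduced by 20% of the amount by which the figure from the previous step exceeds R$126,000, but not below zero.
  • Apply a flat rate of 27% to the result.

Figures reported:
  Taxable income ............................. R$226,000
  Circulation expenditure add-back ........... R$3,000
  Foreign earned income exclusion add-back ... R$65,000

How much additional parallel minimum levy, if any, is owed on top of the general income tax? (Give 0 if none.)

R$45,632

Parallel minimum levy:
  Adjusted income: R$226,000 + R$3,000 + R$65,000 = R$294,000
  Exemption: R$100,000 − 20% × (R$294,000 − R$126,000) = R$100,000 − R$33,600 = R$66,400
  Base: R$294,000 − R$66,400 = R$227,600
  R$227,600 × 27% = R$61,452

General income tax:
  R$226,000 × 7% = R$15,820

Excess of parallel minimum levy over general income tax: R$61,452 − R$15,820 = R$45,632.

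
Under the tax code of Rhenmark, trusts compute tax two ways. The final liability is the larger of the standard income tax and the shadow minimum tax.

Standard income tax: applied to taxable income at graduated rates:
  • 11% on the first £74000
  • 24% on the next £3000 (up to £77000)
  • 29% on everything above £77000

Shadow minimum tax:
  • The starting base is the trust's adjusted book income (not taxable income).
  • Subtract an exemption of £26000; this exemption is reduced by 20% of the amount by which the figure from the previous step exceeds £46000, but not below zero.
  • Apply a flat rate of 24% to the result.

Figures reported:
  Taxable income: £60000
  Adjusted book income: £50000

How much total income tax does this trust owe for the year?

£6600

Shadow minimum tax:
  Base (adjusted book income): £50000
  Exemption: £26000 − 20% × (£50000 − £46000) = £26000 − £800 = £25200
  Base: £50000 − £25200 = £24800
  £24800 × 24% = £5952

Standard income tax:
  £60000 × 11% = £6600

£6600 > £5952, so the standard income tax governs.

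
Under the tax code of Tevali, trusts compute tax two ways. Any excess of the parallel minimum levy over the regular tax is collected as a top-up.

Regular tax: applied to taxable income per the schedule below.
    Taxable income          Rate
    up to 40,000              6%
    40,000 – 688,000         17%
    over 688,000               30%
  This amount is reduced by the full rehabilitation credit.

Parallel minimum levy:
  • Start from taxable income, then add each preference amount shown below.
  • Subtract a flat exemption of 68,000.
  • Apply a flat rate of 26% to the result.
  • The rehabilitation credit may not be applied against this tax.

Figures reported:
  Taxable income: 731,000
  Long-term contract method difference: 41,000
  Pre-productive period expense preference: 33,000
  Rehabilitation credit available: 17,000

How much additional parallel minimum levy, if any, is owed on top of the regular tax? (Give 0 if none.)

83,160

Parallel minimum levy:
  Adjusted income: 731,000 + 41,000 + 33,000 = 805,000
  Less exemption 68,000 → base 737,000
  737,000 × 26% = 191,620

Regular tax:
  40,000 × 6% = 2,400
  648,000 × 17% = 110,160
  43,000 × 30% = 12,900
  → 125,460
  Less rehabilitation credit 17,000 → 108,460

Excess of parallel minimum levy over regular tax: 191,620 − 108,460 = 83,160.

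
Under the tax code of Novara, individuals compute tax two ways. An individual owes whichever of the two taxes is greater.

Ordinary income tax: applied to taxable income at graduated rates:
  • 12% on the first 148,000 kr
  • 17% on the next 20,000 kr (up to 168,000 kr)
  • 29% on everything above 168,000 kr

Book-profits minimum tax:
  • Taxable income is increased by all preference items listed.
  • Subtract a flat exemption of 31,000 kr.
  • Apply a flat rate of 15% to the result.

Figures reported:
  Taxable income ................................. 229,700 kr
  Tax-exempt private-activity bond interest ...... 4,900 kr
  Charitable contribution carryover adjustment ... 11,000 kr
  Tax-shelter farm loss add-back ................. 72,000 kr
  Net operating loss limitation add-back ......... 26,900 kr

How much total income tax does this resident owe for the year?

47,025 kr

Ordinary income tax:
  148,000 kr × 12% = 17,760 kr
  20,000 kr × 17% = 3,400 kr
  61,700 kr × 29% = 17,893 kr
  → 39,053 kr

Book-profits minimum tax:
  Adjusted income: 229,700 kr + 4,900 kr + 11,000 kr + 72,000 kr + 26,900 kr = 344,500 kr
  Less exemption 31,000 kr → base 313,500 kr
  313,500 kr × 15% = 47,025 kr

47,025 kr > 39,053 kr, so the book-profits minimum tax is the binding amount.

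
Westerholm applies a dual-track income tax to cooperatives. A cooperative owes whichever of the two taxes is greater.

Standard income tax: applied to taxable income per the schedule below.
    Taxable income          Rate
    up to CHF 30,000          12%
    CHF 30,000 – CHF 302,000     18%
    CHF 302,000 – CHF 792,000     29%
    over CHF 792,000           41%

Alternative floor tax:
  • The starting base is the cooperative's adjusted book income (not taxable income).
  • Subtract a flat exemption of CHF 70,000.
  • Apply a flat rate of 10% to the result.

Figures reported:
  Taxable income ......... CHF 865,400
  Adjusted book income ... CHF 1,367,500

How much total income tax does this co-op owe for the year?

Alternative floor tax:
  Base (adjusted book income): CHF 1,367,500
  Less exemption CHF 70,000 → base CHF 1,297,500
  CHF 1,297,500 × 10% = CHF 129,750

Standard income tax:
  CHF 30,000 × 12% = CHF 3,600
  CHF 272,000 × 18% = CHF 48,960
  CHF 490,000 × 29% = CHF 142,100
  CHF 73,400 × 41% = CHF 30,094
  → CHF 224,754

CHF 224,754 > CHF 129,750, so the standard income tax governs.

CHF 224,754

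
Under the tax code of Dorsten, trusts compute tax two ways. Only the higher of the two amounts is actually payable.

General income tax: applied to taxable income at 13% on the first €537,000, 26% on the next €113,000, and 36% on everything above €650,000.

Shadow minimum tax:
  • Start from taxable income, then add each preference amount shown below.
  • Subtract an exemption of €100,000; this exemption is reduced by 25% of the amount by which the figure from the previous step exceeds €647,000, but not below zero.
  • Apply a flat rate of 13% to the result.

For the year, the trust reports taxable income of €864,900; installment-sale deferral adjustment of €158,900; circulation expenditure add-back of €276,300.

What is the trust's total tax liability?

€176,554

Shadow minimum tax:
  Adjusted income: €864,900 + €158,900 + €276,300 = €1,300,100
  Exemption: 25% × (€1,300,100 − €647,000) = €163,275 ≥ €100,000, so the exemption is fully phased out
  Base: €1,300,100 − €0 = €1,300,100
  €1,300,100 × 13% = €169,013

General income tax:
  €537,000 × 13% = €69,810
  €113,000 × 26% = €29,380
  €214,900 × 36% = €77,364
  → €176,554

€176,554 > €169,013, so the general income tax governs.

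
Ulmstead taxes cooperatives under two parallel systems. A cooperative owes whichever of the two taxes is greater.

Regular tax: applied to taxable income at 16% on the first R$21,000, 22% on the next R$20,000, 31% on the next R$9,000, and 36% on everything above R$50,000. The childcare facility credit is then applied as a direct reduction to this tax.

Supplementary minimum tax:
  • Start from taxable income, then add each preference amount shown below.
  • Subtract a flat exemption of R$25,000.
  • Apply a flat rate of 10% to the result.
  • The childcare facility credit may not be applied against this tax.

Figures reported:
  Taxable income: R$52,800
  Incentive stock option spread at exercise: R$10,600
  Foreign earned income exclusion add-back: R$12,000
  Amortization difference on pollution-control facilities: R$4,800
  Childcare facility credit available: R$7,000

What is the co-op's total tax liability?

R$5,520

Supplementary minimum tax:
  Adjusted income: R$52,800 + R$10,600 + R$12,000 + R$4,800 = R$80,200
  Less exemption R$25,000 → base R$55,200
  R$55,200 × 10% = R$5,520

Regular tax:
  R$21,000 × 16% = R$3,360
  R$20,000 × 22% = R$4,400
  R$9,000 × 31% = R$2,790
  R$2,800 × 36% = R$1,008
  → R$11,558
  Less childcare facility credit R$7,000 → R$4,558

R$5,520 > R$4,558, so the supplementary minimum tax is the binding amount.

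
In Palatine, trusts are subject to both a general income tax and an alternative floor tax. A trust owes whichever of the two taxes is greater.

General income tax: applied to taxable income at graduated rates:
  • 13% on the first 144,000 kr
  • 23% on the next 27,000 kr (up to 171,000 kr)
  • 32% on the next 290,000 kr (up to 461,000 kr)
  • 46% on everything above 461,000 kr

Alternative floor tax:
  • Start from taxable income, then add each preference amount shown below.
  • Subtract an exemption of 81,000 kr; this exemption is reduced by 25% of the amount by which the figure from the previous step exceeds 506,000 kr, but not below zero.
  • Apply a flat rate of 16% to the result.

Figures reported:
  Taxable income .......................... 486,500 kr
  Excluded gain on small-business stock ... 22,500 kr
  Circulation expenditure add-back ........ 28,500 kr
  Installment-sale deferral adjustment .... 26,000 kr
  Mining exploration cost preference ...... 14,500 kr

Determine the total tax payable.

129,460 kr

General income tax:
  144,000 kr × 13% = 18,720 kr
  27,000 kr × 23% = 6,210 kr
  290,000 kr × 32% = 92,800 kr
  25,500 kr × 46% = 11,730 kr
  → 129,460 kr

Alternative floor tax:
  Adjusted income: 486,500 kr + 22,500 kr + 28,500 kr + 26,000 kr + 14,500 kr = 578,000 kr
  Exemption: 81,000 kr − 25% × (578,000 kr − 506,000 kr) = 81,000 kr − 18,000 kr = 63,000 kr
  Base: 578,000 kr − 63,000 kr = 515,000 kr
  515,000 kr × 16% = 82,400 kr

129,460 kr > 82,400 kr, so the general income tax governs.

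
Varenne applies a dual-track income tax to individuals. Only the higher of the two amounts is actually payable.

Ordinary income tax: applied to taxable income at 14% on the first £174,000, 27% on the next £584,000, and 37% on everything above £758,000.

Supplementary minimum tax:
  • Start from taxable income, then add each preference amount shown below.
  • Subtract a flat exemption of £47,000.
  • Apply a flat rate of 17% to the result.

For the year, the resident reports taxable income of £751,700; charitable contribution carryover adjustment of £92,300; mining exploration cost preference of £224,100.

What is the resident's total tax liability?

Supplementary minimum tax:
  Adjusted income: £751,700 + £92,300 + £224,100 = £1,068,100
  Less exemption £47,000 → base £1,021,100
  £1,021,100 × 17% = £173,587

Ordinary income tax:
  £174,000 × 14% = £24,360
  £577,700 × 27% = £155,979
  → £180,339

£180,339 > £173,587, so the ordinary income tax governs.

£180,339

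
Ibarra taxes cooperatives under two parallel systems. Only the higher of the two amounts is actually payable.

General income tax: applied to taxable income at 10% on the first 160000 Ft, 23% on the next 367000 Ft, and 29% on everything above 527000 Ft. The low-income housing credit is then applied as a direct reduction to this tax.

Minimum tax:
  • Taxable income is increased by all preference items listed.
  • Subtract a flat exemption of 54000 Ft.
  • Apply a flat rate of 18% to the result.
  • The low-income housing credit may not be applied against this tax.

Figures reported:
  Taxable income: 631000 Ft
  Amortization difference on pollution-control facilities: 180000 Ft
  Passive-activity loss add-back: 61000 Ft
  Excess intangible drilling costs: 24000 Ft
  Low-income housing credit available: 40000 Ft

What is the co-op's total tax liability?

151560 Ft

General income tax:
  160000 Ft × 10% = 16000 Ft
  367000 Ft × 23% = 84410 Ft
  104000 Ft × 29% = 30160 Ft
  → 130570 Ft
  Less low-income housing credit 40000 Ft → 90570 Ft

Minimum tax:
  Adjusted income: 631000 Ft + 180000 Ft + 61000 Ft + 24000 Ft = 896000 Ft
  Less exemption 54000 Ft → base 842000 Ft
  842000 Ft × 18% = 151560 Ft

151560 Ft > 90570 Ft, so the minimum tax is the binding amount.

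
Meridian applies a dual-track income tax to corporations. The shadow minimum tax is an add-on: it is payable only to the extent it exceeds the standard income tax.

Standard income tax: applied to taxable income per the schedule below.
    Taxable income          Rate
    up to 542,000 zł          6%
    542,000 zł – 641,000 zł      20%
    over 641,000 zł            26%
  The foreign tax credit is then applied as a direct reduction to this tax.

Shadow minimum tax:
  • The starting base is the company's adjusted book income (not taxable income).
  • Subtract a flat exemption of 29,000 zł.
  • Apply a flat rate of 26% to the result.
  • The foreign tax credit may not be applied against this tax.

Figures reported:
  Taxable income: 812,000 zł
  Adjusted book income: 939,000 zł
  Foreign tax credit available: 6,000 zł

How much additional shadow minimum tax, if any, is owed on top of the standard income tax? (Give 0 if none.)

145,820 zł

Shadow minimum tax:
  Base (adjusted book income): 939,000 zł
  Less exemption 29,000 zł → base 910,000 zł
  910,000 zł × 26% = 236,600 zł

Standard income tax:
  542,000 zł × 6% = 32,520 zł
  99,000 zł × 20% = 19,800 zł
  171,000 zł × 26% = 44,460 zł
  → 96,780 zł
  Less foreign tax credit 6,000 zł → 90,780 zł

Excess of shadow minimum tax over standard income tax: 236,600 zł − 90,780 zł = 145,820 zł.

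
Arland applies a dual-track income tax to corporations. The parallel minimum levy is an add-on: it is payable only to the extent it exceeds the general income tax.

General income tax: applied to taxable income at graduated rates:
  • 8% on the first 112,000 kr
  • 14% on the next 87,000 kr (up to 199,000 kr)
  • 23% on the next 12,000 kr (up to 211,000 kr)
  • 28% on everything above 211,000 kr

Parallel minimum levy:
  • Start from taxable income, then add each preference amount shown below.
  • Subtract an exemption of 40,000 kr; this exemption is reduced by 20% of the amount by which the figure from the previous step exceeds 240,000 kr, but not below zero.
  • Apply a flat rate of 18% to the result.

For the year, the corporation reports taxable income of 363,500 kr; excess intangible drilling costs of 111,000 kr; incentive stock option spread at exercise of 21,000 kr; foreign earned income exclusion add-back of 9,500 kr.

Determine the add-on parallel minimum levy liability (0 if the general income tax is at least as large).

24,300 kr

Parallel minimum levy:
  Adjusted income: 363,500 kr + 111,000 kr + 21,000 kr + 9,500 kr = 505,000 kr
  Exemption: 20% × (505,000 kr − 240,000 kr) = 53,000 kr ≥ 40,000 kr, so the exemption is fully phased out
  Base: 505,000 kr − 0 kr = 505,000 kr
  505,000 kr × 18% = 90,900 kr

General income tax:
  112,000 kr × 8% = 8,960 kr
  87,000 kr × 14% = 12,180 kr
  12,000 kr × 23% = 2,760 kr
  152,500 kr × 28% = 42,700 kr
  → 66,600 kr

Excess of parallel minimum levy over general income tax: 90,900 kr − 66,600 kr = 24,300 kr.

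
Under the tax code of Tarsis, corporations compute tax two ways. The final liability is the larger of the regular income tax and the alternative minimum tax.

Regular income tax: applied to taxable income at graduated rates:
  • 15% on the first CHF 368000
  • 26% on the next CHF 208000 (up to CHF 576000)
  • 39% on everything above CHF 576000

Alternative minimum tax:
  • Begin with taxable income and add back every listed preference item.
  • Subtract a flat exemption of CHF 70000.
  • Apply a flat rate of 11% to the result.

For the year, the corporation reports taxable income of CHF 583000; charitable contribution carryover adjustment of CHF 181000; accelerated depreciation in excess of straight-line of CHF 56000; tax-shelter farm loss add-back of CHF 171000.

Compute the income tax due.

CHF 112010

Alternative minimum tax:
  Adjusted income: CHF 583000 + CHF 181000 + CHF 56000 + CHF 171000 = CHF 991000
  Less exemption CHF 70000 → base CHF 921000
  CHF 921000 × 11% = CHF 101310

Regular income tax:
  CHF 368000 × 15% = CHF 55200
  CHF 208000 × 26% = CHF 54080
  CHF 7000 × 39% = CHF 2730
  → CHF 112010

CHF 112010 > CHF 101310, so the regular income tax governs.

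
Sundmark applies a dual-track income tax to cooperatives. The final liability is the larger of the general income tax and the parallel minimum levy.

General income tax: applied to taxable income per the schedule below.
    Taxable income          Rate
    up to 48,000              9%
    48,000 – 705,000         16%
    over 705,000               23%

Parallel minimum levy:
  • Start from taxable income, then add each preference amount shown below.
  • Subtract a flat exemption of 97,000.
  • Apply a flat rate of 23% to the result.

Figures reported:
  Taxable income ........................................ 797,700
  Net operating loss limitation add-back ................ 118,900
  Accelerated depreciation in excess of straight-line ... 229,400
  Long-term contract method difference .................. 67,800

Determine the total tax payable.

256,864

Parallel minimum levy:
  Adjusted income: 797,700 + 118,900 + 229,400 + 67,800 = 1,213,800
  Less exemption 97,000 → base 1,116,800
  1,116,800 × 23% = 256,864

General income tax:
  48,000 × 9% = 4,320
  657,000 × 16% = 105,120
  92,700 × 23% = 21,321
  → 130,761

256,864 > 130,761, so the parallel minimum levy is the binding amount.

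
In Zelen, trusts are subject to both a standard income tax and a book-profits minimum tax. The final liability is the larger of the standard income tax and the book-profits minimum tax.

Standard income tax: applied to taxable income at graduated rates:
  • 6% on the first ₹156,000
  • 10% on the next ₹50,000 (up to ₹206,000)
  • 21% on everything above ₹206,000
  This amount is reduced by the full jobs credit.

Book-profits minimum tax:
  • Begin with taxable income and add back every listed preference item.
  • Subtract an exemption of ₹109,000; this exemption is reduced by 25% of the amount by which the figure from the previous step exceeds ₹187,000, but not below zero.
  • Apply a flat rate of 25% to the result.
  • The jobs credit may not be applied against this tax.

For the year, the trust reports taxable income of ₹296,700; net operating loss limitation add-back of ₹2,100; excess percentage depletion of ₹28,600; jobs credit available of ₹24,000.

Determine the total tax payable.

Book-profits minimum tax:
  Adjusted income: ₹296,700 + ₹2,100 + ₹28,600 = ₹327,400
  Exemption: ₹109,000 − 25% × (₹327,400 − ₹187,000) = ₹109,000 − ₹35,100 = ₹73,900
  Base: ₹327,400 − ₹73,900 = ₹253,500
  ₹253,500 × 25% = ₹63,375

Standard income tax:
  ₹156,000 × 6% = ₹9,360
  ₹50,000 × 10% = ₹5,000
  ₹90,700 × 21% = ₹19,047
  → ₹33,407
  Less jobs credit ₹24,000 → ₹9,407

₹63,375 > ₹9,407, so the book-profits minimum tax is the binding amount.

₹63,375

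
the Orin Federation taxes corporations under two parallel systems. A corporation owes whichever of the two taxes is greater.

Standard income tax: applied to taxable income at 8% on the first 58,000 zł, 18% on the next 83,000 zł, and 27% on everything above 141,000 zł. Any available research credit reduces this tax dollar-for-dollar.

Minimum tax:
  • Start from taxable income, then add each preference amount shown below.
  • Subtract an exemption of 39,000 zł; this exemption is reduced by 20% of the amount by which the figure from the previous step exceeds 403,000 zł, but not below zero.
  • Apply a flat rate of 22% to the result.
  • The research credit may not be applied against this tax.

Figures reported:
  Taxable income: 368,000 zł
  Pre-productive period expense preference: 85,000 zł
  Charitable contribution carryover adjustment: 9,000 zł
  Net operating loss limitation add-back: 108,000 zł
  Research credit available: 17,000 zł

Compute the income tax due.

124,168 zł

Standard income tax:
  58,000 zł × 8% = 4,640 zł
  83,000 zł × 18% = 14,940 zł
  227,000 zł × 27% = 61,290 zł
  → 80,870 zł
  Less research credit 17,000 zł → 63,870 zł

Minimum tax:
  Adjusted income: 368,000 zł + 85,000 zł + 9,000 zł + 108,000 zł = 570,000 zł
  Exemption: 39,000 zł − 20% × (570,000 zł − 403,000 zł) = 39,000 zł − 33,400 zł = 5,600 zł
  Base: 570,000 zł − 5,600 zł = 564,400 zł
  564,400 zł × 22% = 124,168 zł

124,168 zł > 63,870 zł, so the minimum tax is the binding amount.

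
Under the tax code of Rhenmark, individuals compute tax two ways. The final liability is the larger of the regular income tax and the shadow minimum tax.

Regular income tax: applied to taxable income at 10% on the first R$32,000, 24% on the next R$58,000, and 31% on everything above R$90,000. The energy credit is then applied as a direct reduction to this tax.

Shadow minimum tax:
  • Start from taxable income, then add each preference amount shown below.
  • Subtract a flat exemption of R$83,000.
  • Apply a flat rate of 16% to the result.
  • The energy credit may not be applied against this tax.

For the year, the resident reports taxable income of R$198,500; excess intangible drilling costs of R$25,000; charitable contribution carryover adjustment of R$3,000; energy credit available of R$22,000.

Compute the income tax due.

Shadow minimum tax:
  Adjusted income: R$198,500 + R$25,000 + R$3,000 = R$226,500
  Less exemption R$83,000 → base R$143,500
  R$143,500 × 16% = R$22,960

Regular income tax:
  R$32,000 × 10% = R$3,200
  R$58,000 × 24% = R$13,920
  R$108,500 × 31% = R$33,635
  → R$50,755
  Less energy credit R$22,000 → R$28,755

R$28,755 > R$22,960, so the regular income tax governs.

R$28,755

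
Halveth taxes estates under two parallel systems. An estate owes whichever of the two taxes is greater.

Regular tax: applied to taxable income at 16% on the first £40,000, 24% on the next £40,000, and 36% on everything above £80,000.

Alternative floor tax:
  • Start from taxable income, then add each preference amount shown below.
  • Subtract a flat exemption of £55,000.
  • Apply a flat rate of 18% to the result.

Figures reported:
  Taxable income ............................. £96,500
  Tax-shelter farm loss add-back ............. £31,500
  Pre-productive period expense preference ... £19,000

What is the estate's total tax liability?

Regular tax:
  £40,000 × 16% = £6,400
  £40,000 × 24% = £9,600
  £16,500 × 36% = £5,940
  → £21,940

Alternative floor tax:
  Adjusted income: £96,500 + £31,500 + £19,000 = £147,000
  Less exemption £55,000 → base £92,000
  £92,000 × 18% = £16,560

£21,940 > £16,560, so the regular tax governs.

£21,940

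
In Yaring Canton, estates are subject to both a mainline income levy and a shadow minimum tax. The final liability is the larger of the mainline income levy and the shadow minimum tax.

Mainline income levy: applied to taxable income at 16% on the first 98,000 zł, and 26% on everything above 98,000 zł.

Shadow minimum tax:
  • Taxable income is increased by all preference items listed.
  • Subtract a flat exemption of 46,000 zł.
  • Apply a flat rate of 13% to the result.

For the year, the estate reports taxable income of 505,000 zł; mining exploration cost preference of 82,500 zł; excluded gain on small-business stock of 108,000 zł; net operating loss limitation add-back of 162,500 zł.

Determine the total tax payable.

Shadow minimum tax:
  Adjusted income: 505,000 zł + 82,500 zł + 108,000 zł + 162,500 zł = 858,000 zł
  Less exemption 46,000 zł → base 812,000 zł
  812,000 zł × 13% = 105,560 zł

Mainline income levy:
  98,000 zł × 16% = 15,680 zł
  407,000 zł × 26% = 105,820 zł
  → 121,500 zł

121,500 zł > 105,560 zł, so the mainline income levy governs.

121,500 zł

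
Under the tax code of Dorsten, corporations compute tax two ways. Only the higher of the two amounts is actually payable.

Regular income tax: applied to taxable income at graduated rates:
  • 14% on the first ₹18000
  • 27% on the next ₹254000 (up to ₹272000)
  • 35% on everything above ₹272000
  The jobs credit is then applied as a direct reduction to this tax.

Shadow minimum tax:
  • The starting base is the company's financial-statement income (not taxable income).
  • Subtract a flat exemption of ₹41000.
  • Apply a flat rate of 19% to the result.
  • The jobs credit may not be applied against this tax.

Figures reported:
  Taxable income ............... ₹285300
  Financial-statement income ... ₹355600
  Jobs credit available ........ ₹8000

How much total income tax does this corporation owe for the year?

₹67755

Regular income tax:
  ₹18000 × 14% = ₹2520
  ₹254000 × 27% = ₹68580
  ₹13300 × 35% = ₹4655
  → ₹75755
  Less jobs credit ₹8000 → ₹67755

Shadow minimum tax:
  Base (financial-statement income): ₹355600
  Less exemption ₹41000 → base ₹314600
  ₹314600 × 19% = ₹59774

₹67755 > ₹59774, so the regular income tax governs.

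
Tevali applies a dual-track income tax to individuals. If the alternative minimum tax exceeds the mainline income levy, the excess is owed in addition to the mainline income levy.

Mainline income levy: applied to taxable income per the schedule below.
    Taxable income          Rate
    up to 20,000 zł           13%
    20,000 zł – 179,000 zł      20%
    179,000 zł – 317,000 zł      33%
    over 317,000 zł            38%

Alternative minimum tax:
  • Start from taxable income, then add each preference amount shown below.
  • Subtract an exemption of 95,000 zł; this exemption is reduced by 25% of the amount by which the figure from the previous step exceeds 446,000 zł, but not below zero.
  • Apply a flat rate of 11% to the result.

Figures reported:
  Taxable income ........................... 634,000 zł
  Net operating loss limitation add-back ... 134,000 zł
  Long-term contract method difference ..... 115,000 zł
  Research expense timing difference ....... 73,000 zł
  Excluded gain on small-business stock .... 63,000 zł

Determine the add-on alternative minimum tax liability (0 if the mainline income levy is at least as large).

Mainline income levy:
  20,000 zł × 13% = 2,600 zł
  159,000 zł × 20% = 31,800 zł
  138,000 zł × 33% = 45,540 zł
  317,000 zł × 38% = 120,460 zł
  → 200,400 zł

Alternative minimum tax:
  Adjusted income: 634,000 zł + 134,000 zł + 115,000 zł + 73,000 zł + 63,000 zł = 1,019,000 zł
  Exemption: 25% × (1,019,000 zł − 446,000 zł) = 143,250 zł ≥ 95,000 zł, so the exemption is fully phased out
  Base: 1,019,000 zł − 0 zł = 1,019,000 zł
  1,019,000 zł × 11% = 112,090 zł

112,090 zł ≤ 200,400 zł, so no add-on is due.

0 zł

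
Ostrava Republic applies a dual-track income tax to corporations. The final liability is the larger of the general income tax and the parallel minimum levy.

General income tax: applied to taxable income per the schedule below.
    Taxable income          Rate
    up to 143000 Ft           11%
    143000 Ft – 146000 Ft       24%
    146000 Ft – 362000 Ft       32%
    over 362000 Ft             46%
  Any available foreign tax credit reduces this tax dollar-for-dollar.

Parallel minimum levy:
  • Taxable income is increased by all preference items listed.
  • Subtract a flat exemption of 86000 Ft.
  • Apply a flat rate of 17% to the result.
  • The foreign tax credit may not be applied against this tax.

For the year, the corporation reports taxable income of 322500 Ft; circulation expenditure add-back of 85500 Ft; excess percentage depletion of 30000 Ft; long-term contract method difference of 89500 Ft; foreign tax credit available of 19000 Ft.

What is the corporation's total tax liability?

General income tax:
  143000 Ft × 11% = 15730 Ft
  3000 Ft × 24% = 720 Ft
  176500 Ft × 32% = 56480 Ft
  → 72930 Ft
  Less foreign tax credit 19000 Ft → 53930 Ft

Parallel minimum levy:
  Adjusted income: 322500 Ft + 85500 Ft + 30000 Ft + 89500 Ft = 527500 Ft
  Less exemption 86000 Ft → base 441500 Ft
  441500 Ft × 17% = 75055 Ft

75055 Ft > 53930 Ft, so the parallel minimum levy is the binding amount.

75055 Ft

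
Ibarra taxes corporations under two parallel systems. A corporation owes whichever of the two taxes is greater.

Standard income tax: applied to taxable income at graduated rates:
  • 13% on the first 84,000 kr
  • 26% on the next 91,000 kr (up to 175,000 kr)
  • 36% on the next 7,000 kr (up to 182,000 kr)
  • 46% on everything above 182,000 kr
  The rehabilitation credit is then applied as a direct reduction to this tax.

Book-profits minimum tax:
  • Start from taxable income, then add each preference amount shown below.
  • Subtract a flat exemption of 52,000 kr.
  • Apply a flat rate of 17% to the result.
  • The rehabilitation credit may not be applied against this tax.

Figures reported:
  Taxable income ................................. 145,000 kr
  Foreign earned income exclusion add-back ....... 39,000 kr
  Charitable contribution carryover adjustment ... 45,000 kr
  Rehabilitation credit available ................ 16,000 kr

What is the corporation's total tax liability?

30,090 kr

Book-profits minimum tax:
  Adjusted income: 145,000 kr + 39,000 kr + 45,000 kr = 229,000 kr
  Less exemption 52,000 kr → base 177,000 kr
  177,000 kr × 17% = 30,090 kr

Standard income tax:
  84,000 kr × 13% = 10,920 kr
  61,000 kr × 26% = 15,860 kr
  → 26,780 kr
  Less rehabilitation credit 16,000 kr → 10,780 kr

30,090 kr > 10,780 kr, so the book-profits minimum tax is the binding amount.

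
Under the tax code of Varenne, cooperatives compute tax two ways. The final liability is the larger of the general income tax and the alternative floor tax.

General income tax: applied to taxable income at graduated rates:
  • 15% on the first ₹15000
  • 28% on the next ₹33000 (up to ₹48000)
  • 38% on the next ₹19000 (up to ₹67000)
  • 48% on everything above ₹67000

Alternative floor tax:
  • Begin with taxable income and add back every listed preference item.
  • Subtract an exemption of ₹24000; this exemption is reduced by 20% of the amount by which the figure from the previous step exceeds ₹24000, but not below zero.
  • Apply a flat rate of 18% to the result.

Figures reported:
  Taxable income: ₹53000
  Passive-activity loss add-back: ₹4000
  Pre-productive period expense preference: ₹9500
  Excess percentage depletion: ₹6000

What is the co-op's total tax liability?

₹13390

General income tax:
  ₹15000 × 15% = ₹2250
  ₹33000 × 28% = ₹9240
  ₹5000 × 38% = ₹1900
  → ₹13390

Alternative floor tax:
  Adjusted income: ₹53000 + ₹4000 + ₹9500 + ₹6000 = ₹72500
  Exemption: ₹24000 − 20% × (₹72500 − ₹24000) = ₹24000 − ₹9700 = ₹14300
  Base: ₹72500 − ₹14300 = ₹58200
  ₹58200 × 18% = ₹10476

₹13390 > ₹10476, so the general income tax governs.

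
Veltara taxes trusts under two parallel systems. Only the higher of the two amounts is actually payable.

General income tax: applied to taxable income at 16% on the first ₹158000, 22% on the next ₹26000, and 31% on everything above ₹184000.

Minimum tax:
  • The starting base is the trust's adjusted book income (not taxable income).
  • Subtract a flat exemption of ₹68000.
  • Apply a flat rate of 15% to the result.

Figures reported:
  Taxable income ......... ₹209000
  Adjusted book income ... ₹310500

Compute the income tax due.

₹38750

Minimum tax:
  Base (adjusted book income): ₹310500
  Less exemption ₹68000 → base ₹242500
  ₹242500 × 15% = ₹36375

General income tax:
  ₹158000 × 16% = ₹25280
  ₹26000 × 22% = ₹5720
  ₹25000 × 31% = ₹7750
  → ₹38750

₹38750 > ₹36375, so the general income tax governs.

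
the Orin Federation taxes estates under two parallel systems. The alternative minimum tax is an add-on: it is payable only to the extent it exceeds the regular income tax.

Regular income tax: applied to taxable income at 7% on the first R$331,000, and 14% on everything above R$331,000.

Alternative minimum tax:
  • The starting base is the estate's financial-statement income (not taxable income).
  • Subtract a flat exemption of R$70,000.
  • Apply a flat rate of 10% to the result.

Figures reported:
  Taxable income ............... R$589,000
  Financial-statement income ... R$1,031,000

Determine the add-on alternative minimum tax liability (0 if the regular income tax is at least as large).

Regular income tax:
  R$331,000 × 7% = R$23,170
  R$258,000 × 14% = R$36,120
  → R$59,290

Alternative minimum tax:
  Base (financial-statement income): R$1,031,000
  Less exemption R$70,000 → base R$961,000
  R$961,000 × 10% = R$96,100

Excess of alternative minimum tax over regular income tax: R$96,100 − R$59,290 = R$36,810.

R$36,810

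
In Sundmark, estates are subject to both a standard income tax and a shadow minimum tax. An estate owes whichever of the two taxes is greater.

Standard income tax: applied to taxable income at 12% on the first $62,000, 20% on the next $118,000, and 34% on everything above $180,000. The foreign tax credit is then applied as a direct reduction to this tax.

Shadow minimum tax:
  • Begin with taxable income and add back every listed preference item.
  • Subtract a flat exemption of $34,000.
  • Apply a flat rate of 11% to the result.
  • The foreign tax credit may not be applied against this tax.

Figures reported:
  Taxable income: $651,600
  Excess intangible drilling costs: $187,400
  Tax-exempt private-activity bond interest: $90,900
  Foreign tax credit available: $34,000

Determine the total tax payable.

$157,384

Shadow minimum tax:
  Adjusted income: $651,600 + $187,400 + $90,900 = $929,900
  Less exemption $34,000 → base $895,900
  $895,900 × 11% = $98,549

Standard income tax:
  $62,000 × 12% = $7,440
  $118,000 × 20% = $23,600
  $471,600 × 34% = $160,344
  → $191,384
  Less foreign tax credit $34,000 → $157,384

$157,384 > $98,549, so the standard income tax governs.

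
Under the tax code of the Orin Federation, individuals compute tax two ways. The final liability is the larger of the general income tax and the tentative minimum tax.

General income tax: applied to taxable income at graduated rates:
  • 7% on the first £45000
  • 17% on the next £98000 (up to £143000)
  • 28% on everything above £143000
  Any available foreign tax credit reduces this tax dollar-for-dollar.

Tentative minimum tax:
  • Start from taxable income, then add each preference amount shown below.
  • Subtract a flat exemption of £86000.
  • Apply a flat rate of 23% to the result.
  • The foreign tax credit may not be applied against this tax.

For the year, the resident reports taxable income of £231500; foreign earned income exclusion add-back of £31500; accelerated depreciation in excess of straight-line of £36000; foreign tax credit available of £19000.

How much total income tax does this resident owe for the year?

General income tax:
  £45000 × 7% = £3150
  £98000 × 17% = £16660
  £88500 × 28% = £24780
  → £44590
  Less foreign tax credit £19000 → £25590

Tentative minimum tax:
  Adjusted income: £231500 + £31500 + £36000 = £299000
  Less exemption £86000 → base £213000
  £213000 × 23% = £48990

£48990 > £25590, so the tentative minimum tax is the binding amount.

£48990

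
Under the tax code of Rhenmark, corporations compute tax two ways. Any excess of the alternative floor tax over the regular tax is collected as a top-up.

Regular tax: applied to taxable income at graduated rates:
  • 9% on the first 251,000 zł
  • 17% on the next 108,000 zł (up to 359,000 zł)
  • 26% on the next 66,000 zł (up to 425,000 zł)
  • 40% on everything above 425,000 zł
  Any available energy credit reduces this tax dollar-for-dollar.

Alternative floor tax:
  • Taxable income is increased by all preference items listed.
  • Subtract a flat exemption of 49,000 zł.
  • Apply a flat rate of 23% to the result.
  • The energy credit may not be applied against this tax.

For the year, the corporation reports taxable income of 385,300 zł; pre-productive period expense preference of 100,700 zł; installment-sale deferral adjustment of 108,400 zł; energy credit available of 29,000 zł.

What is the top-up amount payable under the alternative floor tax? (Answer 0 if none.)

106,654 zł

Alternative floor tax:
  Adjusted income: 385,300 zł + 100,700 zł + 108,400 zł = 594,400 zł
  Less exemption 49,000 zł → base 545,400 zł
  545,400 zł × 23% = 125,442 zł

Regular tax:
  251,000 zł × 9% = 22,590 zł
  108,000 zł × 17% = 18,360 zł
  26,300 zł × 26% = 6,838 zł
  → 47,788 zł
  Less energy credit 29,000 zł → 18,788 zł

Excess of alternative floor tax over regular tax: 125,442 zł − 18,788 zł = 106,654 zł.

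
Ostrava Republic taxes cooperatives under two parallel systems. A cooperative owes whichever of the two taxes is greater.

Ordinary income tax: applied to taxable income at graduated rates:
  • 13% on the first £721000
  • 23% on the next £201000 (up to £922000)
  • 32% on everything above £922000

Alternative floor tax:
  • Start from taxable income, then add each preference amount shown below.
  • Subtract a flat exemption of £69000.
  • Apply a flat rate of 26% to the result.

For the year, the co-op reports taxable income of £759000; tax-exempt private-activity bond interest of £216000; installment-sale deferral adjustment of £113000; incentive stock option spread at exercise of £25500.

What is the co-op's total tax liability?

Ordinary income tax:
  £721000 × 13% = £93730
  £38000 × 23% = £8740
  → £102470

Alternative floor tax:
  Adjusted income: £759000 + £216000 + £113000 + £25500 = £1113500
  Less exemption £69000 → base £1044500
  £1044500 × 26% = £271570

£271570 > £102470, so the alternative floor tax is the binding amount.

£271570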